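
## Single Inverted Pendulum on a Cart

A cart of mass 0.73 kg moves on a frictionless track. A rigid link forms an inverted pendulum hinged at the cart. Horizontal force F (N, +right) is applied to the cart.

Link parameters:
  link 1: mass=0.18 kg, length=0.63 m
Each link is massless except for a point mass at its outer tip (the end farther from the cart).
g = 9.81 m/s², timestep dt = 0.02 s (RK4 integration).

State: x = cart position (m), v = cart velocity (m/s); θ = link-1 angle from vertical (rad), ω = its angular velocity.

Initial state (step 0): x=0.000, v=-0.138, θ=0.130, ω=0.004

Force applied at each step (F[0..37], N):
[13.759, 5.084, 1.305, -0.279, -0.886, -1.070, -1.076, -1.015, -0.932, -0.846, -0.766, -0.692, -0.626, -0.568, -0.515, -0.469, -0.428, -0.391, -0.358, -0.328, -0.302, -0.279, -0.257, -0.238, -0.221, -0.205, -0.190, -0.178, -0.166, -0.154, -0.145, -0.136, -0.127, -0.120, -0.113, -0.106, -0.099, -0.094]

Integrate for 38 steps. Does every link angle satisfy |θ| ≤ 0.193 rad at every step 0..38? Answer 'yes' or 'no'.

Answer: yes

Derivation:
apply F[0]=+13.759 → step 1: x=0.001, v=0.231, θ=0.125, ω=-0.538
apply F[1]=+5.084 → step 2: x=0.007, v=0.365, θ=0.112, ω=-0.711
apply F[2]=+1.305 → step 3: x=0.014, v=0.395, θ=0.098, ω=-0.727
apply F[3]=-0.279 → step 4: x=0.022, v=0.384, θ=0.084, ω=-0.680
apply F[4]=-0.886 → step 5: x=0.030, v=0.356, θ=0.071, ω=-0.612
apply F[5]=-1.070 → step 6: x=0.036, v=0.323, θ=0.059, ω=-0.540
apply F[6]=-1.076 → step 7: x=0.043, v=0.291, θ=0.049, ω=-0.473
apply F[7]=-1.015 → step 8: x=0.048, v=0.261, θ=0.040, ω=-0.411
apply F[8]=-0.932 → step 9: x=0.053, v=0.234, θ=0.033, ω=-0.357
apply F[9]=-0.846 → step 10: x=0.058, v=0.210, θ=0.026, ω=-0.309
apply F[10]=-0.766 → step 11: x=0.062, v=0.187, θ=0.020, ω=-0.266
apply F[11]=-0.692 → step 12: x=0.065, v=0.168, θ=0.015, ω=-0.229
apply F[12]=-0.626 → step 13: x=0.068, v=0.150, θ=0.011, ω=-0.197
apply F[13]=-0.568 → step 14: x=0.071, v=0.134, θ=0.007, ω=-0.169
apply F[14]=-0.515 → step 15: x=0.074, v=0.119, θ=0.004, ω=-0.144
apply F[15]=-0.469 → step 16: x=0.076, v=0.107, θ=0.002, ω=-0.123
apply F[16]=-0.428 → step 17: x=0.078, v=0.095, θ=-0.001, ω=-0.104
apply F[17]=-0.391 → step 18: x=0.080, v=0.084, θ=-0.003, ω=-0.087
apply F[18]=-0.358 → step 19: x=0.081, v=0.074, θ=-0.004, ω=-0.073
apply F[19]=-0.328 → step 20: x=0.083, v=0.066, θ=-0.005, ω=-0.061
apply F[20]=-0.302 → step 21: x=0.084, v=0.058, θ=-0.007, ω=-0.050
apply F[21]=-0.279 → step 22: x=0.085, v=0.050, θ=-0.007, ω=-0.040
apply F[22]=-0.257 → step 23: x=0.086, v=0.044, θ=-0.008, ω=-0.032
apply F[23]=-0.238 → step 24: x=0.087, v=0.038, θ=-0.009, ω=-0.025
apply F[24]=-0.221 → step 25: x=0.087, v=0.032, θ=-0.009, ω=-0.019
apply F[25]=-0.205 → step 26: x=0.088, v=0.027, θ=-0.010, ω=-0.014
apply F[26]=-0.190 → step 27: x=0.088, v=0.022, θ=-0.010, ω=-0.009
apply F[27]=-0.178 → step 28: x=0.089, v=0.018, θ=-0.010, ω=-0.005
apply F[28]=-0.166 → step 29: x=0.089, v=0.014, θ=-0.010, ω=-0.002
apply F[29]=-0.154 → step 30: x=0.089, v=0.010, θ=-0.010, ω=0.001
apply F[30]=-0.145 → step 31: x=0.090, v=0.006, θ=-0.010, ω=0.003
apply F[31]=-0.136 → step 32: x=0.090, v=0.003, θ=-0.010, ω=0.005
apply F[32]=-0.127 → step 33: x=0.090, v=0.000, θ=-0.010, ω=0.007
apply F[33]=-0.120 → step 34: x=0.090, v=-0.003, θ=-0.010, ω=0.008
apply F[34]=-0.113 → step 35: x=0.090, v=-0.005, θ=-0.009, ω=0.010
apply F[35]=-0.106 → step 36: x=0.090, v=-0.008, θ=-0.009, ω=0.011
apply F[36]=-0.099 → step 37: x=0.089, v=-0.010, θ=-0.009, ω=0.011
apply F[37]=-0.094 → step 38: x=0.089, v=-0.012, θ=-0.009, ω=0.012
Max |angle| over trajectory = 0.130 rad; bound = 0.193 → within bound.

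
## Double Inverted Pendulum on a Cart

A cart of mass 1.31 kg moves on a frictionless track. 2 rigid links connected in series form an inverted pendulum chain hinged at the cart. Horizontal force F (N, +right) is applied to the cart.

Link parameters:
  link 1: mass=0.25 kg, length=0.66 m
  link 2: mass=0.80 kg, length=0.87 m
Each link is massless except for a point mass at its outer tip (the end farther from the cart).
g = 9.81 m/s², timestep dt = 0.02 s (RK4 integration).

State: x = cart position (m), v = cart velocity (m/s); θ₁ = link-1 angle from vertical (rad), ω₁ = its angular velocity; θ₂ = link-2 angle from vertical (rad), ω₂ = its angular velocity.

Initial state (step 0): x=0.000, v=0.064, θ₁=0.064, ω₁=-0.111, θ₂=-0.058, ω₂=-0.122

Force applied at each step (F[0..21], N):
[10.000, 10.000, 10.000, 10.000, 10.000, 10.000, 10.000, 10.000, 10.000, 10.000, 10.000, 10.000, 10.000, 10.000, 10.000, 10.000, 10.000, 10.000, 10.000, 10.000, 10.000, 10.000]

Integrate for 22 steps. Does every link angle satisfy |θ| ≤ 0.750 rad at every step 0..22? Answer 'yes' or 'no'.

Answer: yes

Derivation:
apply F[0]=+10.000 → step 1: x=0.003, v=0.207, θ₁=0.061, ω₁=-0.194, θ₂=-0.062, ω₂=-0.237
apply F[1]=+10.000 → step 2: x=0.008, v=0.350, θ₁=0.056, ω₁=-0.280, θ₂=-0.067, ω₂=-0.351
apply F[2]=+10.000 → step 3: x=0.017, v=0.495, θ₁=0.050, ω₁=-0.370, θ₂=-0.076, ω₂=-0.465
apply F[3]=+10.000 → step 4: x=0.028, v=0.641, θ₁=0.041, ω₁=-0.464, θ₂=-0.086, ω₂=-0.579
apply F[4]=+10.000 → step 5: x=0.042, v=0.788, θ₁=0.031, ω₁=-0.564, θ₂=-0.099, ω₂=-0.692
apply F[5]=+10.000 → step 6: x=0.060, v=0.937, θ₁=0.019, ω₁=-0.673, θ₂=-0.114, ω₂=-0.805
apply F[6]=+10.000 → step 7: x=0.080, v=1.088, θ₁=0.004, ω₁=-0.790, θ₂=-0.131, ω₂=-0.915
apply F[7]=+10.000 → step 8: x=0.103, v=1.242, θ₁=-0.013, ω₁=-0.919, θ₂=-0.150, ω₂=-1.023
apply F[8]=+10.000 → step 9: x=0.130, v=1.397, θ₁=-0.033, ω₁=-1.062, θ₂=-0.172, ω₂=-1.126
apply F[9]=+10.000 → step 10: x=0.159, v=1.555, θ₁=-0.056, ω₁=-1.221, θ₂=-0.195, ω₂=-1.223
apply F[10]=+10.000 → step 11: x=0.192, v=1.715, θ₁=-0.082, ω₁=-1.398, θ₂=-0.221, ω₂=-1.312
apply F[11]=+10.000 → step 12: x=0.228, v=1.876, θ₁=-0.112, ω₁=-1.598, θ₂=-0.248, ω₂=-1.391
apply F[12]=+10.000 → step 13: x=0.267, v=2.040, θ₁=-0.146, ω₁=-1.820, θ₂=-0.276, ω₂=-1.457
apply F[13]=+10.000 → step 14: x=0.309, v=2.203, θ₁=-0.185, ω₁=-2.069, θ₂=-0.306, ω₂=-1.508
apply F[14]=+10.000 → step 15: x=0.355, v=2.366, θ₁=-0.229, ω₁=-2.342, θ₂=-0.336, ω₂=-1.542
apply F[15]=+10.000 → step 16: x=0.404, v=2.526, θ₁=-0.278, ω₁=-2.638, θ₂=-0.368, ω₂=-1.559
apply F[16]=+10.000 → step 17: x=0.456, v=2.679, θ₁=-0.334, ω₁=-2.952, θ₂=-0.399, ω₂=-1.562
apply F[17]=+10.000 → step 18: x=0.511, v=2.824, θ₁=-0.397, ω₁=-3.271, θ₂=-0.430, ω₂=-1.555
apply F[18]=+10.000 → step 19: x=0.569, v=2.955, θ₁=-0.465, ω₁=-3.581, θ₂=-0.461, ω₂=-1.551
apply F[19]=+10.000 → step 20: x=0.629, v=3.070, θ₁=-0.540, ω₁=-3.862, θ₂=-0.492, ω₂=-1.564
apply F[20]=+10.000 → step 21: x=0.691, v=3.166, θ₁=-0.619, ω₁=-4.098, θ₂=-0.524, ω₂=-1.609
apply F[21]=+10.000 → step 22: x=0.756, v=3.243, θ₁=-0.703, ω₁=-4.277, θ₂=-0.557, ω₂=-1.698
Max |angle| over trajectory = 0.703 rad; bound = 0.750 → within bound.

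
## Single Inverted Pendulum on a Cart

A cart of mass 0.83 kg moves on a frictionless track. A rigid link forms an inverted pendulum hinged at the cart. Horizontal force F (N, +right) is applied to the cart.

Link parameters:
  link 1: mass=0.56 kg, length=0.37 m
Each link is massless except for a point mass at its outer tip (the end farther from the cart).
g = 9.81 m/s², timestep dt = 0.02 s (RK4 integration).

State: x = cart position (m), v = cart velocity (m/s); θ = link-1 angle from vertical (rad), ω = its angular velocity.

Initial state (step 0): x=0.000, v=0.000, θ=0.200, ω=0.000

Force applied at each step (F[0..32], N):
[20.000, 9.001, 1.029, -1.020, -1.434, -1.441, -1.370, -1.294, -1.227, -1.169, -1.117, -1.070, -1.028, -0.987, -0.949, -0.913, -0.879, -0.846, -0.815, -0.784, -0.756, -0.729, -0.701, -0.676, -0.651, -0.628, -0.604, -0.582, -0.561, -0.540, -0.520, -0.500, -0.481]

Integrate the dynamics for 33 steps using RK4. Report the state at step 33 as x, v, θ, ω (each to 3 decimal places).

apply F[0]=+20.000 → step 1: x=0.004, v=0.446, θ=0.189, ω=-1.077
apply F[1]=+9.001 → step 2: x=0.015, v=0.637, θ=0.164, ω=-1.493
apply F[2]=+1.029 → step 3: x=0.028, v=0.644, θ=0.134, ω=-1.433
apply F[3]=-1.020 → step 4: x=0.041, v=0.605, θ=0.107, ω=-1.265
apply F[4]=-1.434 → step 5: x=0.052, v=0.559, θ=0.084, ω=-1.090
apply F[5]=-1.441 → step 6: x=0.063, v=0.515, θ=0.064, ω=-0.933
apply F[6]=-1.370 → step 7: x=0.073, v=0.475, θ=0.046, ω=-0.796
apply F[7]=-1.294 → step 8: x=0.082, v=0.439, θ=0.032, ω=-0.677
apply F[8]=-1.227 → step 9: x=0.090, v=0.406, θ=0.019, ω=-0.575
apply F[9]=-1.169 → step 10: x=0.098, v=0.376, θ=0.009, ω=-0.487
apply F[10]=-1.117 → step 11: x=0.105, v=0.348, θ=-0.000, ω=-0.411
apply F[11]=-1.070 → step 12: x=0.112, v=0.323, θ=-0.008, ω=-0.345
apply F[12]=-1.028 → step 13: x=0.118, v=0.300, θ=-0.014, ω=-0.287
apply F[13]=-0.987 → step 14: x=0.124, v=0.278, θ=-0.019, ω=-0.238
apply F[14]=-0.949 → step 15: x=0.130, v=0.258, θ=-0.024, ω=-0.196
apply F[15]=-0.913 → step 16: x=0.134, v=0.240, θ=-0.027, ω=-0.159
apply F[16]=-0.879 → step 17: x=0.139, v=0.222, θ=-0.030, ω=-0.127
apply F[17]=-0.846 → step 18: x=0.143, v=0.206, θ=-0.032, ω=-0.100
apply F[18]=-0.815 → step 19: x=0.147, v=0.191, θ=-0.034, ω=-0.076
apply F[19]=-0.784 → step 20: x=0.151, v=0.177, θ=-0.035, ω=-0.056
apply F[20]=-0.756 → step 21: x=0.154, v=0.163, θ=-0.036, ω=-0.039
apply F[21]=-0.729 → step 22: x=0.158, v=0.150, θ=-0.037, ω=-0.024
apply F[22]=-0.701 → step 23: x=0.160, v=0.138, θ=-0.037, ω=-0.012
apply F[23]=-0.676 → step 24: x=0.163, v=0.127, θ=-0.038, ω=-0.001
apply F[24]=-0.651 → step 25: x=0.166, v=0.116, θ=-0.038, ω=0.008
apply F[25]=-0.628 → step 26: x=0.168, v=0.106, θ=-0.037, ω=0.015
apply F[26]=-0.604 → step 27: x=0.170, v=0.097, θ=-0.037, ω=0.022
apply F[27]=-0.582 → step 28: x=0.172, v=0.087, θ=-0.036, ω=0.027
apply F[28]=-0.561 → step 29: x=0.173, v=0.079, θ=-0.036, ω=0.032
apply F[29]=-0.540 → step 30: x=0.175, v=0.070, θ=-0.035, ω=0.035
apply F[30]=-0.520 → step 31: x=0.176, v=0.063, θ=-0.034, ω=0.038
apply F[31]=-0.500 → step 32: x=0.177, v=0.055, θ=-0.034, ω=0.040
apply F[32]=-0.481 → step 33: x=0.178, v=0.048, θ=-0.033, ω=0.042

Answer: x=0.178, v=0.048, θ=-0.033, ω=0.042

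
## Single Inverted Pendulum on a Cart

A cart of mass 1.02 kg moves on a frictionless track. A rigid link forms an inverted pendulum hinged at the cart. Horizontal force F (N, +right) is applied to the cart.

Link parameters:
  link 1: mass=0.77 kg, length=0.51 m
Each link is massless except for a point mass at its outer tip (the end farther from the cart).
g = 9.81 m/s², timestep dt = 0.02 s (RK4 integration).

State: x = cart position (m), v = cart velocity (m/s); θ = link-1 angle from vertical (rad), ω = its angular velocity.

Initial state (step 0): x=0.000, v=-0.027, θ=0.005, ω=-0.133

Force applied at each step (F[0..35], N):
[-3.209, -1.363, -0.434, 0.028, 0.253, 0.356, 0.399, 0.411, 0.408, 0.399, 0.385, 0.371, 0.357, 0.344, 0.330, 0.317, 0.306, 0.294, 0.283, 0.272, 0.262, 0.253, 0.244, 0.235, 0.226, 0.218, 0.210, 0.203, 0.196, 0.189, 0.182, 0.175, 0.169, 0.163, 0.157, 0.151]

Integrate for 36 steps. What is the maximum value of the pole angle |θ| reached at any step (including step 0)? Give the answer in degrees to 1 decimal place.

apply F[0]=-3.209 → step 1: x=-0.001, v=-0.091, θ=0.004, ω=-0.007
apply F[1]=-1.363 → step 2: x=-0.003, v=-0.118, θ=0.004, ω=0.048
apply F[2]=-0.434 → step 3: x=-0.006, v=-0.127, θ=0.005, ω=0.068
apply F[3]=+0.028 → step 4: x=-0.008, v=-0.127, θ=0.007, ω=0.071
apply F[4]=+0.253 → step 5: x=-0.011, v=-0.123, θ=0.008, ω=0.066
apply F[5]=+0.356 → step 6: x=-0.013, v=-0.118, θ=0.009, ω=0.058
apply F[6]=+0.399 → step 7: x=-0.015, v=-0.111, θ=0.010, ω=0.049
apply F[7]=+0.411 → step 8: x=-0.018, v=-0.105, θ=0.011, ω=0.041
apply F[8]=+0.408 → step 9: x=-0.020, v=-0.099, θ=0.012, ω=0.033
apply F[9]=+0.399 → step 10: x=-0.022, v=-0.093, θ=0.012, ω=0.026
apply F[10]=+0.385 → step 11: x=-0.023, v=-0.087, θ=0.013, ω=0.019
apply F[11]=+0.371 → step 12: x=-0.025, v=-0.082, θ=0.013, ω=0.014
apply F[12]=+0.357 → step 13: x=-0.027, v=-0.076, θ=0.013, ω=0.009
apply F[13]=+0.344 → step 14: x=-0.028, v=-0.072, θ=0.014, ω=0.005
apply F[14]=+0.330 → step 15: x=-0.029, v=-0.067, θ=0.014, ω=0.002
apply F[15]=+0.317 → step 16: x=-0.031, v=-0.063, θ=0.014, ω=-0.001
apply F[16]=+0.306 → step 17: x=-0.032, v=-0.059, θ=0.014, ω=-0.004
apply F[17]=+0.294 → step 18: x=-0.033, v=-0.055, θ=0.013, ω=-0.006
apply F[18]=+0.283 → step 19: x=-0.034, v=-0.052, θ=0.013, ω=-0.008
apply F[19]=+0.272 → step 20: x=-0.035, v=-0.048, θ=0.013, ω=-0.010
apply F[20]=+0.262 → step 21: x=-0.036, v=-0.045, θ=0.013, ω=-0.011
apply F[21]=+0.253 → step 22: x=-0.037, v=-0.042, θ=0.013, ω=-0.012
apply F[22]=+0.244 → step 23: x=-0.038, v=-0.039, θ=0.012, ω=-0.013
apply F[23]=+0.235 → step 24: x=-0.039, v=-0.036, θ=0.012, ω=-0.013
apply F[24]=+0.226 → step 25: x=-0.039, v=-0.034, θ=0.012, ω=-0.014
apply F[25]=+0.218 → step 26: x=-0.040, v=-0.031, θ=0.012, ω=-0.014
apply F[26]=+0.210 → step 27: x=-0.041, v=-0.029, θ=0.011, ω=-0.015
apply F[27]=+0.203 → step 28: x=-0.041, v=-0.027, θ=0.011, ω=-0.015
apply F[28]=+0.196 → step 29: x=-0.042, v=-0.024, θ=0.011, ω=-0.015
apply F[29]=+0.189 → step 30: x=-0.042, v=-0.022, θ=0.011, ω=-0.015
apply F[30]=+0.182 → step 31: x=-0.043, v=-0.020, θ=0.010, ω=-0.015
apply F[31]=+0.175 → step 32: x=-0.043, v=-0.018, θ=0.010, ω=-0.015
apply F[32]=+0.169 → step 33: x=-0.043, v=-0.016, θ=0.010, ω=-0.015
apply F[33]=+0.163 → step 34: x=-0.044, v=-0.015, θ=0.009, ω=-0.015
apply F[34]=+0.157 → step 35: x=-0.044, v=-0.013, θ=0.009, ω=-0.015
apply F[35]=+0.151 → step 36: x=-0.044, v=-0.011, θ=0.009, ω=-0.014
Max |angle| over trajectory = 0.014 rad = 0.8°.

Answer: 0.8°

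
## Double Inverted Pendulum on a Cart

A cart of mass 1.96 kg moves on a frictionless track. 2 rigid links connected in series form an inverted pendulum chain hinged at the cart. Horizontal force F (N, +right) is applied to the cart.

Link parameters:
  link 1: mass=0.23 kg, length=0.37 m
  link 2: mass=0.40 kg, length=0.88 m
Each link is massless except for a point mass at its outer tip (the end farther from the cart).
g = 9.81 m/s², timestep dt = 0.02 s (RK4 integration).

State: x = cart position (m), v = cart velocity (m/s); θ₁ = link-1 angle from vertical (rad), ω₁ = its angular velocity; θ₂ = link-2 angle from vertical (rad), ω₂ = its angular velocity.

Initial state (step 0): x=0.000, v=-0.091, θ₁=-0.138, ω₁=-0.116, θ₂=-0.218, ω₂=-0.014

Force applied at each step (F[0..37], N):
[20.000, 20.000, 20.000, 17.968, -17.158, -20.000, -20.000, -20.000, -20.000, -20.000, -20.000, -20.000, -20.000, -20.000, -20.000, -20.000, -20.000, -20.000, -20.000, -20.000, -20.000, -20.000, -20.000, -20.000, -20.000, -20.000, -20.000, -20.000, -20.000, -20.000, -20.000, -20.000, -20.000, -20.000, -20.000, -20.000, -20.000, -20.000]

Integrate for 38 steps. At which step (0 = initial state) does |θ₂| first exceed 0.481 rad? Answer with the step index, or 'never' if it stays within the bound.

apply F[0]=+20.000 → step 1: x=0.000, v=0.120, θ₁=-0.146, ω₁=-0.698, θ₂=-0.219, ω₂=-0.053
apply F[1]=+20.000 → step 2: x=0.005, v=0.332, θ₁=-0.166, ω₁=-1.299, θ₂=-0.220, ω₂=-0.083
apply F[2]=+20.000 → step 3: x=0.014, v=0.544, θ₁=-0.198, ω₁=-1.932, θ₂=-0.222, ω₂=-0.100
apply F[3]=+17.968 → step 4: x=0.026, v=0.735, θ₁=-0.243, ω₁=-2.550, θ₂=-0.224, ω₂=-0.102
apply F[4]=-17.158 → step 5: x=0.039, v=0.576, θ₁=-0.292, ω₁=-2.313, θ₂=-0.226, ω₂=-0.077
apply F[5]=-20.000 → step 6: x=0.049, v=0.392, θ₁=-0.335, ω₁=-2.088, θ₂=-0.227, ω₂=-0.021
apply F[6]=-20.000 → step 7: x=0.055, v=0.212, θ₁=-0.376, ω₁=-1.942, θ₂=-0.226, ω₂=0.064
apply F[7]=-20.000 → step 8: x=0.058, v=0.034, θ₁=-0.414, ω₁=-1.867, θ₂=-0.224, ω₂=0.175
apply F[8]=-20.000 → step 9: x=0.057, v=-0.142, θ₁=-0.451, ω₁=-1.858, θ₂=-0.219, ω₂=0.311
apply F[9]=-20.000 → step 10: x=0.052, v=-0.317, θ₁=-0.488, ω₁=-1.909, θ₂=-0.212, ω₂=0.470
apply F[10]=-20.000 → step 11: x=0.044, v=-0.490, θ₁=-0.527, ω₁=-2.013, θ₂=-0.200, ω₂=0.649
apply F[11]=-20.000 → step 12: x=0.032, v=-0.664, θ₁=-0.569, ω₁=-2.160, θ₂=-0.185, ω₂=0.846
apply F[12]=-20.000 → step 13: x=0.017, v=-0.838, θ₁=-0.614, ω₁=-2.342, θ₂=-0.166, ω₂=1.054
apply F[13]=-20.000 → step 14: x=-0.001, v=-1.014, θ₁=-0.663, ω₁=-2.545, θ₂=-0.143, ω₂=1.269
apply F[14]=-20.000 → step 15: x=-0.023, v=-1.191, θ₁=-0.716, ω₁=-2.757, θ₂=-0.116, ω₂=1.484
apply F[15]=-20.000 → step 16: x=-0.049, v=-1.371, θ₁=-0.773, ω₁=-2.966, θ₂=-0.084, ω₂=1.694
apply F[16]=-20.000 → step 17: x=-0.078, v=-1.553, θ₁=-0.834, ω₁=-3.164, θ₂=-0.048, ω₂=1.894
apply F[17]=-20.000 → step 18: x=-0.111, v=-1.737, θ₁=-0.900, ω₁=-3.347, θ₂=-0.008, ω₂=2.082
apply F[18]=-20.000 → step 19: x=-0.148, v=-1.923, θ₁=-0.968, ω₁=-3.513, θ₂=0.035, ω₂=2.257
apply F[19]=-20.000 → step 20: x=-0.188, v=-2.111, θ₁=-1.040, ω₁=-3.662, θ₂=0.082, ω₂=2.419
apply F[20]=-20.000 → step 21: x=-0.232, v=-2.300, θ₁=-1.115, ω₁=-3.798, θ₂=0.132, ω₂=2.570
apply F[21]=-20.000 → step 22: x=-0.280, v=-2.491, θ₁=-1.192, ω₁=-3.926, θ₂=0.185, ω₂=2.711
apply F[22]=-20.000 → step 23: x=-0.332, v=-2.682, θ₁=-1.272, ω₁=-4.048, θ₂=0.240, ω₂=2.844
apply F[23]=-20.000 → step 24: x=-0.387, v=-2.873, θ₁=-1.354, ω₁=-4.171, θ₂=0.298, ω₂=2.971
apply F[24]=-20.000 → step 25: x=-0.447, v=-3.065, θ₁=-1.439, ω₁=-4.302, θ₂=0.359, ω₂=3.091
apply F[25]=-20.000 → step 26: x=-0.510, v=-3.256, θ₁=-1.526, ω₁=-4.447, θ₂=0.422, ω₂=3.206
apply F[26]=-20.000 → step 27: x=-0.577, v=-3.448, θ₁=-1.617, ω₁=-4.618, θ₂=0.487, ω₂=3.313
apply F[27]=-20.000 → step 28: x=-0.648, v=-3.640, θ₁=-1.711, ω₁=-4.833, θ₂=0.555, ω₂=3.408
apply F[28]=-20.000 → step 29: x=-0.722, v=-3.834, θ₁=-1.810, ω₁=-5.118, θ₂=0.623, ω₂=3.483
apply F[29]=-20.000 → step 30: x=-0.801, v=-4.031, θ₁=-1.916, ω₁=-5.514, θ₂=0.694, ω₂=3.524
apply F[30]=-20.000 → step 31: x=-0.884, v=-4.237, θ₁=-2.032, ω₁=-6.072, θ₂=0.764, ω₂=3.516
apply F[31]=-20.000 → step 32: x=-0.971, v=-4.461, θ₁=-2.161, ω₁=-6.818, θ₂=0.834, ω₂=3.465
apply F[32]=-20.000 → step 33: x=-1.062, v=-4.710, θ₁=-2.305, ω₁=-7.659, θ₂=0.903, ω₂=3.449
apply F[33]=-20.000 → step 34: x=-1.159, v=-4.977, θ₁=-2.466, ω₁=-8.373, θ₂=0.973, ω₂=3.612
apply F[34]=-20.000 → step 35: x=-1.261, v=-5.239, θ₁=-2.639, ω₁=-8.870, θ₂=1.049, ω₂=4.025
apply F[35]=-20.000 → step 36: x=-1.369, v=-5.484, θ₁=-2.821, ω₁=-9.327, θ₂=1.135, ω₂=4.639
apply F[36]=-20.000 → step 37: x=-1.481, v=-5.710, θ₁=-3.013, ω₁=-9.992, θ₂=1.236, ω₂=5.423
apply F[37]=-20.000 → step 38: x=-1.597, v=-5.916, θ₁=-3.223, ω₁=-11.122, θ₂=1.354, ω₂=6.452
|θ₂| = 0.487 > 0.481 first at step 27.

Answer: 27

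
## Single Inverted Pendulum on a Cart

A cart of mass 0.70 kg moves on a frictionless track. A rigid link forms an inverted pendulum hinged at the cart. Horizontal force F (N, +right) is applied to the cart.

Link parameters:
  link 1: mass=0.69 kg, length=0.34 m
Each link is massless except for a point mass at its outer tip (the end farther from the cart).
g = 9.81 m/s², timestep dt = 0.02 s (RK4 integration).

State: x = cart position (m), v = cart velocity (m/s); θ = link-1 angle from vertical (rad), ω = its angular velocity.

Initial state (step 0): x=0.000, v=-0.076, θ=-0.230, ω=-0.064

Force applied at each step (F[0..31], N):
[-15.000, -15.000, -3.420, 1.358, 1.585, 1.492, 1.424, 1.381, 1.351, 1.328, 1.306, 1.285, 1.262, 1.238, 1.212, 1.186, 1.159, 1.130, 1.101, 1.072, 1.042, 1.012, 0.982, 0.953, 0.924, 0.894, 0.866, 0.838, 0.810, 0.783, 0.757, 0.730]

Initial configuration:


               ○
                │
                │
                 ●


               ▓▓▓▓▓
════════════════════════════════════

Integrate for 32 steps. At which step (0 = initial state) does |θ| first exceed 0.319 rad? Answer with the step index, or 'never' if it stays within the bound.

Answer: never

Derivation:
apply F[0]=-15.000 → step 1: x=-0.005, v=-0.444, θ=-0.222, ω=0.860
apply F[1]=-15.000 → step 2: x=-0.018, v=-0.819, θ=-0.195, ω=1.820
apply F[2]=-3.420 → step 3: x=-0.035, v=-0.886, θ=-0.158, ω=1.910
apply F[3]=+1.358 → step 4: x=-0.052, v=-0.824, θ=-0.123, ω=1.651
apply F[4]=+1.585 → step 5: x=-0.068, v=-0.761, θ=-0.092, ω=1.404
apply F[5]=+1.492 → step 6: x=-0.082, v=-0.704, θ=-0.066, ω=1.193
apply F[6]=+1.424 → step 7: x=-0.096, v=-0.654, θ=-0.044, ω=1.012
apply F[7]=+1.381 → step 8: x=-0.109, v=-0.608, θ=-0.025, ω=0.858
apply F[8]=+1.351 → step 9: x=-0.120, v=-0.566, θ=-0.010, ω=0.724
apply F[9]=+1.328 → step 10: x=-0.131, v=-0.528, θ=0.004, ω=0.610
apply F[10]=+1.306 → step 11: x=-0.141, v=-0.492, θ=0.015, ω=0.511
apply F[11]=+1.285 → step 12: x=-0.151, v=-0.459, θ=0.024, ω=0.425
apply F[12]=+1.262 → step 13: x=-0.160, v=-0.428, θ=0.032, ω=0.351
apply F[13]=+1.238 → step 14: x=-0.168, v=-0.400, θ=0.038, ω=0.288
apply F[14]=+1.212 → step 15: x=-0.176, v=-0.373, θ=0.043, ω=0.233
apply F[15]=+1.186 → step 16: x=-0.183, v=-0.348, θ=0.048, ω=0.186
apply F[16]=+1.159 → step 17: x=-0.190, v=-0.325, θ=0.051, ω=0.145
apply F[17]=+1.130 → step 18: x=-0.196, v=-0.303, θ=0.053, ω=0.110
apply F[18]=+1.101 → step 19: x=-0.202, v=-0.282, θ=0.055, ω=0.080
apply F[19]=+1.072 → step 20: x=-0.207, v=-0.262, θ=0.057, ω=0.055
apply F[20]=+1.042 → step 21: x=-0.212, v=-0.243, θ=0.058, ω=0.033
apply F[21]=+1.012 → step 22: x=-0.217, v=-0.226, θ=0.058, ω=0.014
apply F[22]=+0.982 → step 23: x=-0.221, v=-0.209, θ=0.058, ω=-0.002
apply F[23]=+0.953 → step 24: x=-0.225, v=-0.193, θ=0.058, ω=-0.015
apply F[24]=+0.924 → step 25: x=-0.229, v=-0.178, θ=0.058, ω=-0.026
apply F[25]=+0.894 → step 26: x=-0.233, v=-0.163, θ=0.057, ω=-0.036
apply F[26]=+0.866 → step 27: x=-0.236, v=-0.149, θ=0.056, ω=-0.043
apply F[27]=+0.838 → step 28: x=-0.239, v=-0.136, θ=0.055, ω=-0.050
apply F[28]=+0.810 → step 29: x=-0.241, v=-0.124, θ=0.054, ω=-0.055
apply F[29]=+0.783 → step 30: x=-0.244, v=-0.112, θ=0.053, ω=-0.059
apply F[30]=+0.757 → step 31: x=-0.246, v=-0.100, θ=0.052, ω=-0.063
apply F[31]=+0.730 → step 32: x=-0.248, v=-0.089, θ=0.051, ω=-0.065
max |θ| = 0.230 ≤ 0.319 over all 33 states.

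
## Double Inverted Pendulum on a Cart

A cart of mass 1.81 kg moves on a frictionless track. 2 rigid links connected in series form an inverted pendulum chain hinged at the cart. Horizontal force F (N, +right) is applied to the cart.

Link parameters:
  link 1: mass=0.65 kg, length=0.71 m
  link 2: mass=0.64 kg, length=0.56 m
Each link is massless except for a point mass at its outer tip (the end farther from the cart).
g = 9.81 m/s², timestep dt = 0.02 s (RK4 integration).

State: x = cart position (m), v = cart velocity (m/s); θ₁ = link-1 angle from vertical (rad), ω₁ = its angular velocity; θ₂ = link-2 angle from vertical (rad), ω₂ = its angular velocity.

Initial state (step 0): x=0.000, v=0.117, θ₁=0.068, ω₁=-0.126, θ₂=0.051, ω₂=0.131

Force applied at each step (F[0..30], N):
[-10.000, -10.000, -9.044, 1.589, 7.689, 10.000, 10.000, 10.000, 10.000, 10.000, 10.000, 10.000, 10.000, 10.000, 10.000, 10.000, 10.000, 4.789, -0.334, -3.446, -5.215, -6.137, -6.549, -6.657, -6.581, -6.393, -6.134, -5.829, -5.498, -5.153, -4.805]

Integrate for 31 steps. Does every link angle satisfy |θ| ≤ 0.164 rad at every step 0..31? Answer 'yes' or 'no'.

apply F[0]=-10.000 → step 1: x=0.001, v=-0.002, θ₁=0.067, ω₁=0.064, θ₂=0.054, ω₂=0.121
apply F[1]=-10.000 → step 2: x=-0.000, v=-0.122, θ₁=0.071, ω₁=0.255, θ₂=0.056, ω₂=0.112
apply F[2]=-9.044 → step 3: x=-0.004, v=-0.232, θ₁=0.077, ω₁=0.434, θ₂=0.058, ω₂=0.101
apply F[3]=+1.589 → step 4: x=-0.008, v=-0.226, θ₁=0.086, ω₁=0.454, θ₂=0.060, ω₂=0.085
apply F[4]=+7.689 → step 5: x=-0.012, v=-0.153, θ₁=0.095, ω₁=0.386, θ₂=0.061, ω₂=0.064
apply F[5]=+10.000 → step 6: x=-0.014, v=-0.057, θ₁=0.101, ω₁=0.288, θ₂=0.062, ω₂=0.038
apply F[6]=+10.000 → step 7: x=-0.014, v=0.038, θ₁=0.106, ω₁=0.195, θ₂=0.063, ω₂=0.008
apply F[7]=+10.000 → step 8: x=-0.013, v=0.133, θ₁=0.109, ω₁=0.105, θ₂=0.063, ω₂=-0.025
apply F[8]=+10.000 → step 9: x=-0.009, v=0.228, θ₁=0.110, ω₁=0.016, θ₂=0.062, ω₂=-0.060
apply F[9]=+10.000 → step 10: x=-0.003, v=0.322, θ₁=0.110, ω₁=-0.071, θ₂=0.060, ω₂=-0.095
apply F[10]=+10.000 → step 11: x=0.004, v=0.417, θ₁=0.108, ω₁=-0.160, θ₂=0.058, ω₂=-0.131
apply F[11]=+10.000 → step 12: x=0.013, v=0.512, θ₁=0.104, ω₁=-0.250, θ₂=0.055, ω₂=-0.167
apply F[12]=+10.000 → step 13: x=0.024, v=0.608, θ₁=0.098, ω₁=-0.343, θ₂=0.051, ω₂=-0.201
apply F[13]=+10.000 → step 14: x=0.038, v=0.705, θ₁=0.090, ω₁=-0.441, θ₂=0.047, ω₂=-0.233
apply F[14]=+10.000 → step 15: x=0.053, v=0.803, θ₁=0.080, ω₁=-0.545, θ₂=0.042, ω₂=-0.262
apply F[15]=+10.000 → step 16: x=0.070, v=0.903, θ₁=0.068, ω₁=-0.655, θ₂=0.037, ω₂=-0.286
apply F[16]=+10.000 → step 17: x=0.089, v=1.005, θ₁=0.054, ω₁=-0.774, θ₂=0.031, ω₂=-0.305
apply F[17]=+4.789 → step 18: x=0.109, v=1.052, θ₁=0.038, ω₁=-0.823, θ₂=0.024, ω₂=-0.317
apply F[18]=-0.334 → step 19: x=0.130, v=1.045, θ₁=0.021, ω₁=-0.802, θ₂=0.018, ω₂=-0.322
apply F[19]=-3.446 → step 20: x=0.151, v=1.005, θ₁=0.006, ω₁=-0.742, θ₂=0.012, ω₂=-0.322
apply F[20]=-5.215 → step 21: x=0.170, v=0.947, θ₁=-0.008, ω₁=-0.664, θ₂=0.005, ω₂=-0.315
apply F[21]=-6.137 → step 22: x=0.189, v=0.881, θ₁=-0.020, ω₁=-0.580, θ₂=-0.001, ω₂=-0.304
apply F[22]=-6.549 → step 23: x=0.205, v=0.813, θ₁=-0.031, ω₁=-0.496, θ₂=-0.007, ω₂=-0.289
apply F[23]=-6.657 → step 24: x=0.221, v=0.744, θ₁=-0.040, ω₁=-0.416, θ₂=-0.013, ω₂=-0.271
apply F[24]=-6.581 → step 25: x=0.235, v=0.677, θ₁=-0.048, ω₁=-0.343, θ₂=-0.018, ω₂=-0.251
apply F[25]=-6.393 → step 26: x=0.248, v=0.614, θ₁=-0.054, ω₁=-0.276, θ₂=-0.023, ω₂=-0.230
apply F[26]=-6.134 → step 27: x=0.260, v=0.554, θ₁=-0.059, ω₁=-0.216, θ₂=-0.027, ω₂=-0.207
apply F[27]=-5.829 → step 28: x=0.270, v=0.498, θ₁=-0.063, ω₁=-0.163, θ₂=-0.031, ω₂=-0.185
apply F[28]=-5.498 → step 29: x=0.280, v=0.447, θ₁=-0.066, ω₁=-0.117, θ₂=-0.034, ω₂=-0.163
apply F[29]=-5.153 → step 30: x=0.288, v=0.399, θ₁=-0.067, ω₁=-0.077, θ₂=-0.037, ω₂=-0.141
apply F[30]=-4.805 → step 31: x=0.296, v=0.356, θ₁=-0.069, ω₁=-0.043, θ₂=-0.040, ω₂=-0.121
Max |angle| over trajectory = 0.110 rad; bound = 0.164 → within bound.

Answer: yes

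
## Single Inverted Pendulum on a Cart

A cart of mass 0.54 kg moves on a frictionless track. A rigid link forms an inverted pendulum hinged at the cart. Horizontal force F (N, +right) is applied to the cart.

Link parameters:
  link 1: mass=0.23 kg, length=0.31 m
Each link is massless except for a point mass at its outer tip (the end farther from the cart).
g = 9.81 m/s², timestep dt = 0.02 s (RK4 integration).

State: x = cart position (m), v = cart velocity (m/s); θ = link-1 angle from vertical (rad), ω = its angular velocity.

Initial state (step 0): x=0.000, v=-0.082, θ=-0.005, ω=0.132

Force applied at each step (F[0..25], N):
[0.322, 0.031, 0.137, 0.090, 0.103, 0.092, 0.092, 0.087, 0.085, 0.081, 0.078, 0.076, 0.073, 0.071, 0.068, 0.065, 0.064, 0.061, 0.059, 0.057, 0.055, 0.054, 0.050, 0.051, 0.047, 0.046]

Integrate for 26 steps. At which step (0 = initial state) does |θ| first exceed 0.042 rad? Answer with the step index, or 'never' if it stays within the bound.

Answer: never

Derivation:
apply F[0]=+0.322 → step 1: x=-0.002, v=-0.070, θ=-0.003, ω=0.090
apply F[1]=+0.031 → step 2: x=-0.003, v=-0.068, θ=-0.001, ω=0.085
apply F[2]=+0.137 → step 3: x=-0.004, v=-0.063, θ=0.000, ω=0.068
apply F[3]=+0.090 → step 4: x=-0.005, v=-0.060, θ=0.002, ω=0.058
apply F[4]=+0.103 → step 5: x=-0.007, v=-0.056, θ=0.003, ω=0.048
apply F[5]=+0.092 → step 6: x=-0.008, v=-0.053, θ=0.004, ω=0.040
apply F[6]=+0.092 → step 7: x=-0.009, v=-0.050, θ=0.004, ω=0.033
apply F[7]=+0.087 → step 8: x=-0.010, v=-0.047, θ=0.005, ω=0.027
apply F[8]=+0.085 → step 9: x=-0.011, v=-0.045, θ=0.005, ω=0.021
apply F[9]=+0.081 → step 10: x=-0.012, v=-0.042, θ=0.006, ω=0.017
apply F[10]=+0.078 → step 11: x=-0.012, v=-0.040, θ=0.006, ω=0.013
apply F[11]=+0.076 → step 12: x=-0.013, v=-0.038, θ=0.006, ω=0.009
apply F[12]=+0.073 → step 13: x=-0.014, v=-0.035, θ=0.007, ω=0.006
apply F[13]=+0.071 → step 14: x=-0.015, v=-0.033, θ=0.007, ω=0.004
apply F[14]=+0.068 → step 15: x=-0.015, v=-0.031, θ=0.007, ω=0.002
apply F[15]=+0.065 → step 16: x=-0.016, v=-0.030, θ=0.007, ω=0.000
apply F[16]=+0.064 → step 17: x=-0.016, v=-0.028, θ=0.007, ω=-0.001
apply F[17]=+0.061 → step 18: x=-0.017, v=-0.026, θ=0.007, ω=-0.003
apply F[18]=+0.059 → step 19: x=-0.017, v=-0.024, θ=0.007, ω=-0.004
apply F[19]=+0.057 → step 20: x=-0.018, v=-0.023, θ=0.007, ω=-0.005
apply F[20]=+0.055 → step 21: x=-0.018, v=-0.021, θ=0.006, ω=-0.005
apply F[21]=+0.054 → step 22: x=-0.019, v=-0.020, θ=0.006, ω=-0.006
apply F[22]=+0.050 → step 23: x=-0.019, v=-0.019, θ=0.006, ω=-0.006
apply F[23]=+0.051 → step 24: x=-0.019, v=-0.017, θ=0.006, ω=-0.007
apply F[24]=+0.047 → step 25: x=-0.020, v=-0.016, θ=0.006, ω=-0.007
apply F[25]=+0.046 → step 26: x=-0.020, v=-0.015, θ=0.006, ω=-0.007
max |θ| = 0.007 ≤ 0.042 over all 27 states.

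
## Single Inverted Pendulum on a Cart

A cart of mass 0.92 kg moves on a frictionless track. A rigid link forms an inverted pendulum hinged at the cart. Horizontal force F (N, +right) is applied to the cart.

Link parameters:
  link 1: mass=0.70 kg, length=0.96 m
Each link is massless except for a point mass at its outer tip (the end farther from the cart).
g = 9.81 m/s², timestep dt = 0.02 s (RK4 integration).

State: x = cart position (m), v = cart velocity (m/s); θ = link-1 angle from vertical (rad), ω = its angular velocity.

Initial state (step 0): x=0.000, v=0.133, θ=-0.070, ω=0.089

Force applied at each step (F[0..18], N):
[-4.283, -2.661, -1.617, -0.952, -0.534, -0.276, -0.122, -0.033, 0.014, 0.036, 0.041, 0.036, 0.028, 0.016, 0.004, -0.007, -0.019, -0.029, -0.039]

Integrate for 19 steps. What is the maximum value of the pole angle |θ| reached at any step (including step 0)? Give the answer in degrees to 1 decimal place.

Answer: 4.0°

Derivation:
apply F[0]=-4.283 → step 1: x=0.002, v=0.050, θ=-0.068, ω=0.161
apply F[1]=-2.661 → step 2: x=0.002, v=0.002, θ=-0.064, ω=0.197
apply F[2]=-1.617 → step 3: x=0.002, v=-0.023, θ=-0.060, ω=0.211
apply F[3]=-0.952 → step 4: x=0.002, v=-0.036, θ=-0.056, ω=0.212
apply F[4]=-0.534 → step 5: x=0.001, v=-0.039, θ=-0.051, ω=0.205
apply F[5]=-0.276 → step 6: x=0.000, v=-0.038, θ=-0.047, ω=0.194
apply F[6]=-0.122 → step 7: x=-0.001, v=-0.034, θ=-0.044, ω=0.180
apply F[7]=-0.033 → step 8: x=-0.001, v=-0.028, θ=-0.040, ω=0.166
apply F[8]=+0.014 → step 9: x=-0.002, v=-0.022, θ=-0.037, ω=0.152
apply F[9]=+0.036 → step 10: x=-0.002, v=-0.016, θ=-0.034, ω=0.138
apply F[10]=+0.041 → step 11: x=-0.002, v=-0.010, θ=-0.032, ω=0.125
apply F[11]=+0.036 → step 12: x=-0.003, v=-0.005, θ=-0.029, ω=0.113
apply F[12]=+0.028 → step 13: x=-0.003, v=-0.000, θ=-0.027, ω=0.103
apply F[13]=+0.016 → step 14: x=-0.003, v=0.004, θ=-0.025, ω=0.093
apply F[14]=+0.004 → step 15: x=-0.002, v=0.008, θ=-0.023, ω=0.084
apply F[15]=-0.007 → step 16: x=-0.002, v=0.011, θ=-0.022, ω=0.076
apply F[16]=-0.019 → step 17: x=-0.002, v=0.014, θ=-0.020, ω=0.069
apply F[17]=-0.029 → step 18: x=-0.002, v=0.016, θ=-0.019, ω=0.063
apply F[18]=-0.039 → step 19: x=-0.001, v=0.018, θ=-0.018, ω=0.057
Max |angle| over trajectory = 0.070 rad = 4.0°.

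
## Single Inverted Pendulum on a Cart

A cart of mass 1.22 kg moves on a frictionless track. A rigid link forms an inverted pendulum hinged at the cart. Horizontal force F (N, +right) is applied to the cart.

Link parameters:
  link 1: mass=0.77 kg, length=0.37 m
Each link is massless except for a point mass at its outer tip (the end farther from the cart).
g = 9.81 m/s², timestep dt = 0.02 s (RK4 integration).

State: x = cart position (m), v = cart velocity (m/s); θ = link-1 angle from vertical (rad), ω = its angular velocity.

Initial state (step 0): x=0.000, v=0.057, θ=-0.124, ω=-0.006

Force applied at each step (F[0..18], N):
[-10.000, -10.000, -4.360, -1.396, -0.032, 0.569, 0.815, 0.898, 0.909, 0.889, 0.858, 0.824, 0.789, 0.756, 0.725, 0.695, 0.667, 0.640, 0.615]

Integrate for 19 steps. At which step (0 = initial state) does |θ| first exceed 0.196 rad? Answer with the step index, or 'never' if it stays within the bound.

Answer: never

Derivation:
apply F[0]=-10.000 → step 1: x=-0.000, v=-0.090, θ=-0.121, ω=0.325
apply F[1]=-10.000 → step 2: x=-0.004, v=-0.239, θ=-0.111, ω=0.662
apply F[2]=-4.360 → step 3: x=-0.009, v=-0.298, θ=-0.097, ω=0.764
apply F[3]=-1.396 → step 4: x=-0.015, v=-0.310, θ=-0.082, ω=0.749
apply F[4]=-0.032 → step 5: x=-0.021, v=-0.301, θ=-0.067, ω=0.687
apply F[5]=+0.569 → step 6: x=-0.027, v=-0.285, θ=-0.054, ω=0.610
apply F[6]=+0.815 → step 7: x=-0.033, v=-0.265, θ=-0.043, ω=0.532
apply F[7]=+0.898 → step 8: x=-0.038, v=-0.246, θ=-0.033, ω=0.460
apply F[8]=+0.909 → step 9: x=-0.042, v=-0.227, θ=-0.024, ω=0.395
apply F[9]=+0.889 → step 10: x=-0.047, v=-0.210, θ=-0.017, ω=0.338
apply F[10]=+0.858 → step 11: x=-0.051, v=-0.195, θ=-0.011, ω=0.288
apply F[11]=+0.824 → step 12: x=-0.055, v=-0.180, θ=-0.006, ω=0.244
apply F[12]=+0.789 → step 13: x=-0.058, v=-0.167, θ=-0.001, ω=0.206
apply F[13]=+0.756 → step 14: x=-0.061, v=-0.154, θ=0.003, ω=0.173
apply F[14]=+0.725 → step 15: x=-0.064, v=-0.143, θ=0.006, ω=0.145
apply F[15]=+0.695 → step 16: x=-0.067, v=-0.133, θ=0.009, ω=0.121
apply F[16]=+0.667 → step 17: x=-0.069, v=-0.123, θ=0.011, ω=0.099
apply F[17]=+0.640 → step 18: x=-0.072, v=-0.114, θ=0.012, ω=0.081
apply F[18]=+0.615 → step 19: x=-0.074, v=-0.105, θ=0.014, ω=0.065
max |θ| = 0.124 ≤ 0.196 over all 20 states.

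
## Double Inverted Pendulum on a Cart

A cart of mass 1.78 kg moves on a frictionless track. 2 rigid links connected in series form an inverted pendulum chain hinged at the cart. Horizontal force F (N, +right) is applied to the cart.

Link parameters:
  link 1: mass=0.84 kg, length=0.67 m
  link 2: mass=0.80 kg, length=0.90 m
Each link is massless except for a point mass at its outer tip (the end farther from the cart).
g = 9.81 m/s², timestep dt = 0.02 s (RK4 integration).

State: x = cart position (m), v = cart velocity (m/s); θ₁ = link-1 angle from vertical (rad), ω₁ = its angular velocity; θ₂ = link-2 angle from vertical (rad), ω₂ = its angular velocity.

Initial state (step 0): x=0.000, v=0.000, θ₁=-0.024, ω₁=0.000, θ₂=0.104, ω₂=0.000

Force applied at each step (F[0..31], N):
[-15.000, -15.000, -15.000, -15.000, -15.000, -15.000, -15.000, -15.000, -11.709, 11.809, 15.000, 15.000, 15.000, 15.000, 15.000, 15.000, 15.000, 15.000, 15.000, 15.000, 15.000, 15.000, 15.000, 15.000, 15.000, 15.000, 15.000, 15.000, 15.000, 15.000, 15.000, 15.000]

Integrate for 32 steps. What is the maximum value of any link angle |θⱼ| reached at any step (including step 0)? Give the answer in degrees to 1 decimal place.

Answer: 72.6°

Derivation:
apply F[0]=-15.000 → step 1: x=-0.002, v=-0.164, θ₁=-0.022, ω₁=0.203, θ₂=0.105, ω₂=0.054
apply F[1]=-15.000 → step 2: x=-0.007, v=-0.329, θ₁=-0.016, ω₁=0.410, θ₂=0.106, ω₂=0.107
apply F[2]=-15.000 → step 3: x=-0.015, v=-0.496, θ₁=-0.006, ω₁=0.623, θ₂=0.109, ω₂=0.156
apply F[3]=-15.000 → step 4: x=-0.026, v=-0.665, θ₁=0.009, ω₁=0.847, θ₂=0.112, ω₂=0.200
apply F[4]=-15.000 → step 5: x=-0.041, v=-0.836, θ₁=0.028, ω₁=1.084, θ₂=0.117, ω₂=0.237
apply F[5]=-15.000 → step 6: x=-0.060, v=-1.011, θ₁=0.053, ω₁=1.337, θ₂=0.122, ω₂=0.266
apply F[6]=-15.000 → step 7: x=-0.082, v=-1.189, θ₁=0.082, ω₁=1.609, θ₂=0.127, ω₂=0.285
apply F[7]=-15.000 → step 8: x=-0.107, v=-1.370, θ₁=0.117, ω₁=1.901, θ₂=0.133, ω₂=0.295
apply F[8]=-11.709 → step 9: x=-0.136, v=-1.516, θ₁=0.158, ω₁=2.157, θ₂=0.139, ω₂=0.294
apply F[9]=+11.809 → step 10: x=-0.166, v=-1.408, θ₁=0.200, ω₁=2.059, θ₂=0.145, ω₂=0.282
apply F[10]=+15.000 → step 11: x=-0.192, v=-1.273, θ₁=0.240, ω₁=1.943, θ₂=0.150, ω₂=0.256
apply F[11]=+15.000 → step 12: x=-0.217, v=-1.145, θ₁=0.278, ω₁=1.859, θ₂=0.155, ω₂=0.217
apply F[12]=+15.000 → step 13: x=-0.238, v=-1.024, θ₁=0.314, ω₁=1.805, θ₂=0.159, ω₂=0.164
apply F[13]=+15.000 → step 14: x=-0.258, v=-0.908, θ₁=0.350, ω₁=1.779, θ₂=0.161, ω₂=0.099
apply F[14]=+15.000 → step 15: x=-0.275, v=-0.797, θ₁=0.386, ω₁=1.779, θ₂=0.163, ω₂=0.022
apply F[15]=+15.000 → step 16: x=-0.289, v=-0.690, θ₁=0.421, ω₁=1.803, θ₂=0.162, ω₂=-0.066
apply F[16]=+15.000 → step 17: x=-0.302, v=-0.586, θ₁=0.458, ω₁=1.849, θ₂=0.160, ω₂=-0.164
apply F[17]=+15.000 → step 18: x=-0.313, v=-0.484, θ₁=0.496, ω₁=1.916, θ₂=0.156, ω₂=-0.272
apply F[18]=+15.000 → step 19: x=-0.322, v=-0.384, θ₁=0.535, ω₁=2.000, θ₂=0.149, ω₂=-0.387
apply F[19]=+15.000 → step 20: x=-0.328, v=-0.284, θ₁=0.576, ω₁=2.098, θ₂=0.140, ω₂=-0.509
apply F[20]=+15.000 → step 21: x=-0.333, v=-0.182, θ₁=0.619, ω₁=2.210, θ₂=0.129, ω₂=-0.634
apply F[21]=+15.000 → step 22: x=-0.336, v=-0.079, θ₁=0.664, ω₁=2.331, θ₂=0.115, ω₂=-0.762
apply F[22]=+15.000 → step 23: x=-0.336, v=0.027, θ₁=0.712, ω₁=2.459, θ₂=0.098, ω₂=-0.888
apply F[23]=+15.000 → step 24: x=-0.334, v=0.137, θ₁=0.762, ω₁=2.591, θ₂=0.079, ω₂=-1.012
apply F[24]=+15.000 → step 25: x=-0.331, v=0.252, θ₁=0.816, ω₁=2.727, θ₂=0.058, ω₂=-1.131
apply F[25]=+15.000 → step 26: x=-0.324, v=0.371, θ₁=0.872, ω₁=2.865, θ₂=0.034, ω₂=-1.241
apply F[26]=+15.000 → step 27: x=-0.316, v=0.496, θ₁=0.930, ω₁=3.004, θ₂=0.008, ω₂=-1.343
apply F[27]=+15.000 → step 28: x=-0.304, v=0.626, θ₁=0.992, ω₁=3.145, θ₂=-0.020, ω₂=-1.433
apply F[28]=+15.000 → step 29: x=-0.291, v=0.763, θ₁=1.056, ω₁=3.290, θ₂=-0.049, ω₂=-1.510
apply F[29]=+15.000 → step 30: x=-0.274, v=0.905, θ₁=1.123, ω₁=3.439, θ₂=-0.080, ω₂=-1.573
apply F[30]=+15.000 → step 31: x=-0.254, v=1.054, θ₁=1.194, ω₁=3.596, θ₂=-0.112, ω₂=-1.620
apply F[31]=+15.000 → step 32: x=-0.232, v=1.211, θ₁=1.267, ω₁=3.764, θ₂=-0.145, ω₂=-1.650
Max |angle| over trajectory = 1.267 rad = 72.6°.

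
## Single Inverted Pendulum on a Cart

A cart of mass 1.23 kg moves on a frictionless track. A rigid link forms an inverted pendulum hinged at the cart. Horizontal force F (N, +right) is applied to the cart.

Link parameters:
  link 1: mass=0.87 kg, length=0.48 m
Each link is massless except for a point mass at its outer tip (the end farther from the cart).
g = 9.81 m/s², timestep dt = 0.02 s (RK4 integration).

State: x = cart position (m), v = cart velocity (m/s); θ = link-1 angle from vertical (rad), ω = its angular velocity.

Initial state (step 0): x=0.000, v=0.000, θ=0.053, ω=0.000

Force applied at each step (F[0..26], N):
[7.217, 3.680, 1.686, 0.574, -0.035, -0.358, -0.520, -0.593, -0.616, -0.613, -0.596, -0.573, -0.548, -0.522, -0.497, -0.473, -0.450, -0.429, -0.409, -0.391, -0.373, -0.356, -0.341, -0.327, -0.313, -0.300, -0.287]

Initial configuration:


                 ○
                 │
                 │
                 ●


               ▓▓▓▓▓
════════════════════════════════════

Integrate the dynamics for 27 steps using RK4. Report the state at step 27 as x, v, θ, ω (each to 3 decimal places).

apply F[0]=+7.217 → step 1: x=0.001, v=0.110, θ=0.051, ω=-0.207
apply F[1]=+3.680 → step 2: x=0.004, v=0.163, θ=0.046, ω=-0.298
apply F[2]=+1.686 → step 3: x=0.007, v=0.184, θ=0.040, ω=-0.325
apply F[3]=+0.574 → step 4: x=0.011, v=0.189, θ=0.033, ω=-0.319
apply F[4]=-0.035 → step 5: x=0.015, v=0.184, θ=0.027, ω=-0.297
apply F[5]=-0.358 → step 6: x=0.018, v=0.175, θ=0.021, ω=-0.268
apply F[6]=-0.520 → step 7: x=0.022, v=0.164, θ=0.016, ω=-0.237
apply F[7]=-0.593 → step 8: x=0.025, v=0.152, θ=0.012, ω=-0.207
apply F[8]=-0.616 → step 9: x=0.028, v=0.141, θ=0.008, ω=-0.179
apply F[9]=-0.613 → step 10: x=0.031, v=0.130, θ=0.005, ω=-0.154
apply F[10]=-0.596 → step 11: x=0.033, v=0.120, θ=0.002, ω=-0.132
apply F[11]=-0.573 → step 12: x=0.035, v=0.110, θ=-0.001, ω=-0.112
apply F[12]=-0.548 → step 13: x=0.037, v=0.102, θ=-0.003, ω=-0.094
apply F[13]=-0.522 → step 14: x=0.039, v=0.094, θ=-0.004, ω=-0.079
apply F[14]=-0.497 → step 15: x=0.041, v=0.086, θ=-0.006, ω=-0.066
apply F[15]=-0.473 → step 16: x=0.043, v=0.080, θ=-0.007, ω=-0.054
apply F[16]=-0.450 → step 17: x=0.044, v=0.073, θ=-0.008, ω=-0.044
apply F[17]=-0.429 → step 18: x=0.046, v=0.067, θ=-0.009, ω=-0.036
apply F[18]=-0.409 → step 19: x=0.047, v=0.062, θ=-0.009, ω=-0.028
apply F[19]=-0.391 → step 20: x=0.048, v=0.057, θ=-0.010, ω=-0.022
apply F[20]=-0.373 → step 21: x=0.049, v=0.052, θ=-0.010, ω=-0.016
apply F[21]=-0.356 → step 22: x=0.050, v=0.048, θ=-0.011, ω=-0.011
apply F[22]=-0.341 → step 23: x=0.051, v=0.044, θ=-0.011, ω=-0.007
apply F[23]=-0.327 → step 24: x=0.052, v=0.040, θ=-0.011, ω=-0.004
apply F[24]=-0.313 → step 25: x=0.053, v=0.037, θ=-0.011, ω=-0.001
apply F[25]=-0.300 → step 26: x=0.054, v=0.033, θ=-0.011, ω=0.002
apply F[26]=-0.287 → step 27: x=0.054, v=0.030, θ=-0.011, ω=0.004

Answer: x=0.054, v=0.030, θ=-0.011, ω=0.004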